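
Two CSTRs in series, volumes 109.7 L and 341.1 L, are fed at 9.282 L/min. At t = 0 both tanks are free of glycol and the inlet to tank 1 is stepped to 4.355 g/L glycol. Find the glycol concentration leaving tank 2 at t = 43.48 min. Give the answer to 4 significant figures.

2.441 g/L

Time constants: τᵢ = Vᵢ/Q for each well-mixed tank.
τ₁ = 109.7/9.282 = 11.8186 min; τ₂ = 341.1/9.282 = 36.7485 min.
Tank 1: C₁ = C_in(1 − e^(−t/τ₁)). Tank 2 (τ₁ ≠ τ₂): C₂ = C_in[1 − (τ₁ e^(−t/τ₁) − τ₂ e^(−t/τ₂))/(τ₁ − τ₂)].
At t = 43.48: e^(−t/τ₁) = 0.0252493, e^(−t/τ₂) = 0.306304.
C₂ = 4.355·[1 − (11.8186·0.0252493 − 36.7485·0.306304)/(-24.9300)] = 4.355·0.560456 = 2.44078 g/L.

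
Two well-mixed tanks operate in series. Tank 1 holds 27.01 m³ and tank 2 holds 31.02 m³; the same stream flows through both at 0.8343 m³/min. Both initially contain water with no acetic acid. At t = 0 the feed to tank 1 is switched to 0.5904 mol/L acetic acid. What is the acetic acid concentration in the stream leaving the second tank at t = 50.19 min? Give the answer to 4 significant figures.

Each tank obeys Vᵢ dCᵢ/dt = Q(Cᵢ₋₁ − Cᵢ), so τᵢ = Vᵢ/Q.
τ₁ = 27.01/0.8343 = 32.3744 min; τ₂ = 31.02/0.8343 = 37.1809 min.
Solving the cascade with C₁(0)=C₂(0)=0 gives C₂(t) = C_in[1 − (τ₁ e^(−t/τ₁) − τ₂ e^(−t/τ₂))/(τ₁ − τ₂)].
At t = 50.19: e^(−t/τ₁) = 0.212185, e^(−t/τ₂) = 0.259269.
C₂ = 0.5904·[1 − (32.3744·0.212185 − 37.1809·0.259269)/(-4.80642)] = 0.5904·0.423586 = 0.250085 mol/L.

0.2501 mol/L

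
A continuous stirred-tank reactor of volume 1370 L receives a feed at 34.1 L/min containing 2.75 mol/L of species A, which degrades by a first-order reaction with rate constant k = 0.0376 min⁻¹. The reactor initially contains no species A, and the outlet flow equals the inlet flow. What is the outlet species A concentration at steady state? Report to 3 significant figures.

1.10 mol/L

Accumulation = in − out − consumed: V dC/dt = Q C_in − Q C − k V C.
Steady state (dC/dt = 0): C_ss = Q C_in/(Q + kV) = C_in/(1 + kV/Q).
C_ss = 34.1·2.75/(34.1 + 0.0376·1370) = 93.775/85.612 = 1.0953 mol/L.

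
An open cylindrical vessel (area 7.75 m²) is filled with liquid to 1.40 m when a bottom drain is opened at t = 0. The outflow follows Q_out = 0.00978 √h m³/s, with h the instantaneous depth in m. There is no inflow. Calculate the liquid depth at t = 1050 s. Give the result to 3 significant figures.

Unsteady balance on liquid volume: A dh/dt = −0.00978 √h.
This is separable: 2 d(√h)/dt = −0.00978/A, so √h = √h₀ − (0.00978/(2A)) t.
√h = √1.40 − 0.00978·1050/(2·7.75) = 1.1832 − 0.66252 = 0.52070.
h = 0.52070² = 0.27113 m.

0.271 m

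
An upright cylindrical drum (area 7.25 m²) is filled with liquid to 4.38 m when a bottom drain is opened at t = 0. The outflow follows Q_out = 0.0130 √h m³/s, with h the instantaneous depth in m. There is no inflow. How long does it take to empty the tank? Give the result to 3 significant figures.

2330 s

A dh/dt = −Q_out = −0.0130 √h.
∫ h^(−1/2) dh = −(0.0130/A) ∫ dt, giving 2√h = 2√h₀ − (0.0130/A) t.
Set h = 0: 2√h₀ = (0.0130/A) t_empty ⇒ t_empty = 2A√h₀/0.0130.
t_empty = 2·7.25·√4.38/0.0130 = 14.500·2.0928/0.0130 = 2334.3 s.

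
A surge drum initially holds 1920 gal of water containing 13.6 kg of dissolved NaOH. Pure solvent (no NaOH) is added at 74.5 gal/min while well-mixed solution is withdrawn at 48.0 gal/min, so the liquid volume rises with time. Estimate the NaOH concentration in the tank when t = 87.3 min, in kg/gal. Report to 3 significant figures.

0.000767 kg/gal

Total volume: dV/dt = Q_in − Q_out = 26.500 gal/min, so V(t) = 1920 + 26.500 t and V(87.3) = 4233.4 gal.
Solute balance: dm/dt = 0 − Q_out C = −Q_out m/V(t).
Separate: dm/m = −Q_out dt/V(t) ⇒ ln(m/m₀) = −(Q_out/(Q_in−Q_out)) ln(V/V₀).
m = m₀ (V₀/V)^(Q_out/(Q_in−Q_out)) = 13.6 × (1920/4233.4)^(1.8113) = 3.2475 kg.
C = m/V = 3.2475/4233.4 = 0.00076710 kg/gal.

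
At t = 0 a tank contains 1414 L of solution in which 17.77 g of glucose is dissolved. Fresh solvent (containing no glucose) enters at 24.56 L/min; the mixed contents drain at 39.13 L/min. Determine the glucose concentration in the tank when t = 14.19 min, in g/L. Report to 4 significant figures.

0.009628 g/L

Total volume: dV/dt = Q_in − Q_out = -14.5700 L/min, so V(t) = 1414 − 14.5700 t and V(14.19) = 1207.25 L.
Solute balance: dm/dt = 0 − Q_out C = −Q_out m/V(t).
dm/m = −Q_out dt/(V₀ − 14.5700 t); integrating gives ln(m/m₀) = −(Q_out/(Q_in−Q_out)) ln(V/V₀).
m = m₀ (V₀/V)^(Q_out/(Q_in−Q_out)) = 17.77 × (1414/1207.25)^(-2.68566) = 11.6229 g.
C = m/V = 11.6229/1207.25 = 0.00962753 g/L.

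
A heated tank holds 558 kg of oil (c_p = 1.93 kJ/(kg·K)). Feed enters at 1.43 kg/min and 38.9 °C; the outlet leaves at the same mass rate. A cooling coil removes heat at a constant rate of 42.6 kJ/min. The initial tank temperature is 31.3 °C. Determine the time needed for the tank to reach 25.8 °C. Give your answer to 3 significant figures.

M c_p dT/dt = ṁ c_p (T_in − T) − Q̇.
τ = M/ṁ = 390.21 min; T_ss = T_in − Q̇/(ṁ c_p) = 23.465 °C.
T(t) = T_ss + (T₀ − T_ss) e^(−t/τ). Set T = 25.8:
e^(−t/τ) = (25.8 − 23.465)/(31.3 − 23.465) = 0.29805
t = −390.21 · ln(0.29805) = 472.34 min.

472 min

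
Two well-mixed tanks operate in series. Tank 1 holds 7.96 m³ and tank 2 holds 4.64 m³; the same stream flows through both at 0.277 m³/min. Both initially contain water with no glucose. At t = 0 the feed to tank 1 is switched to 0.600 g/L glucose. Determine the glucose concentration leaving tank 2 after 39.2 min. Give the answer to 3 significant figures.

Time constants: τᵢ = Vᵢ/Q for each well-mixed tank.
τ₁ = 7.96/0.277 = 28.736 min; τ₂ = 4.64/0.277 = 16.751 min.
Solving the cascade with C₁(0)=C₂(0)=0 gives C₂(t) = C_in[1 − (τ₁ e^(−t/τ₁) − τ₂ e^(−t/τ₂))/(τ₁ − τ₂)].
At t = 39.2: e^(−t/τ₁) = 0.25561, e^(−t/τ₂) = 0.096311.
C₂ = 0.600·[1 − (28.736·0.25561 − 16.751·0.096311)/(11.986)] = 0.600·0.52177 = 0.31306 g/L.

0.313 g/L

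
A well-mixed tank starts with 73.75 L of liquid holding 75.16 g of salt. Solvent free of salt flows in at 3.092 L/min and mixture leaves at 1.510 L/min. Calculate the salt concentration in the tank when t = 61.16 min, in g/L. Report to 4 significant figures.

0.1981 g/L

Let m(t) be the amount of salt. Volume: V(t) = V₀ + (Q_in − Q_out) t = 73.75 + 1.58200 t; V(61.16) = 170.505 L.
Solute balance: dm/dt = 0 − Q_out C = −Q_out m/V(t).
Separate: dm/m = −Q_out dt/V(t) ⇒ ln(m/m₀) = −(Q_out/(Q_in−Q_out)) ln(V/V₀).
m = m₀ (V₀/V)^(Q_out/(Q_in−Q_out)) = 75.16 × (73.75/170.505)^(0.954488) = 33.7735 g.
C = m/V = 33.7735/170.505 = 0.198079 g/L.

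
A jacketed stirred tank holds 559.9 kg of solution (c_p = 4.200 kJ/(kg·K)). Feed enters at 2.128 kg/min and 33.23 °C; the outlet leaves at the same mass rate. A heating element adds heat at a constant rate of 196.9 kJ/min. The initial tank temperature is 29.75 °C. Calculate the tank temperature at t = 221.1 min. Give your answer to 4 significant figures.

M c_p dT/dt = ṁ c_p (T_in − T) + Q̇.
Rearrange: dT/dt = (T_ss − T)/τ with τ = M/ṁ = 263.111 min and T_ss = T_in + Q̇/(ṁ c_p) = 55.2605 °C.
T approaches T_ss exponentially: T(t) = T_ss + (T₀ − T_ss) e^(−t/τ).
T(221.1) = 55.2605 + (-25.5105)·e^(−221.1/263.111) = 55.2605 + (-25.5105)·0.431568 = 44.2510 °C.

44.25 °C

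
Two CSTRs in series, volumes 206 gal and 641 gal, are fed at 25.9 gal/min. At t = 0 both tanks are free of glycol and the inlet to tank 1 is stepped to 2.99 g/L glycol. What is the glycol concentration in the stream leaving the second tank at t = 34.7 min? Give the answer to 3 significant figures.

1.92 g/L

Time constants: τᵢ = Vᵢ/Q for each well-mixed tank.
τ₁ = 206/25.9 = 7.9537 min; τ₂ = 641/25.9 = 24.749 min.
Solving the cascade with C₁(0)=C₂(0)=0 gives C₂(t) = C_in[1 − (τ₁ e^(−t/τ₁) − τ₂ e^(−t/τ₂))/(τ₁ − τ₂)].
At t = 34.7: e^(−t/τ₁) = 0.012743, e^(−t/τ₂) = 0.24609.
C₂ = 2.99·[1 − (7.9537·0.012743 − 24.749·0.24609)/(-16.795)] = 2.99·0.64341 = 1.9238 g/L.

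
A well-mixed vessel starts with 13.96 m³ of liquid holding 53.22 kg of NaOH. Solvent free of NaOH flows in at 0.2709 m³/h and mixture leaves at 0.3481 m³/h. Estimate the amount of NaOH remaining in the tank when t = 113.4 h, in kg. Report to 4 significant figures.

0.6227 kg

Let m(t) be the amount of NaOH. Volume: V(t) = V₀ + (Q_in − Q_out) t = 13.96 − 0.0772000 t; V(113.4) = 5.20552 m³.
No NaOH enters, so dm/dt = −Q_out · (m/V).
dm/m = −Q_out dt/(V₀ − 0.0772000 t); integrating gives ln(m/m₀) = −(Q_out/(Q_in−Q_out)) ln(V/V₀).
m = m₀ (V₀/V)^(Q_out/(Q_in−Q_out)) = 53.22 × (13.96/5.20552)^(-4.50907) = 0.622722 kg.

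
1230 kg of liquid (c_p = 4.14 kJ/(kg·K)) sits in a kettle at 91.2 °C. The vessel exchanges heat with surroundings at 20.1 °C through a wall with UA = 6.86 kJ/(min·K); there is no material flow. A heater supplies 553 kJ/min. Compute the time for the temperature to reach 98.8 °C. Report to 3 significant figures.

Energy balance: M c_p dT/dt = −UA(T − T_amb) + Q̇.
τ = M c_p/UA = 742.30 min; T_ss = T_amb + Q̇/UA = 20.1 + 553/6.86 = 100.71 °C.
T(t) = T_ss + (T₀ − T_ss)e^(−t/τ); set T = 98.8:
t = −τ ln[(T − T_ss)/(T₀ − T_ss)] = −742.30 · ln(0.20103) = 1190.9 min.

1190 min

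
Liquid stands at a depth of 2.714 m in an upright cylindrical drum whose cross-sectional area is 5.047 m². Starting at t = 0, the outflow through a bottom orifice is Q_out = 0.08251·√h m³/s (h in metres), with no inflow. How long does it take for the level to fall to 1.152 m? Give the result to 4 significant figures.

Unsteady balance on liquid volume: A dh/dt = −0.08251 √h.
∫ h^(−1/2) dh = −(0.08251/A) ∫ dt, giving 2√h = 2√h₀ − (0.08251/A) t.
t = 2A(√h₀ − √h)/0.08251 = 2·5.047·(√2.714 − √1.152)/0.08251
  = 10.0940 × (1.64742 − 1.07331) / 0.08251 = 70.2347 s.

70.23 s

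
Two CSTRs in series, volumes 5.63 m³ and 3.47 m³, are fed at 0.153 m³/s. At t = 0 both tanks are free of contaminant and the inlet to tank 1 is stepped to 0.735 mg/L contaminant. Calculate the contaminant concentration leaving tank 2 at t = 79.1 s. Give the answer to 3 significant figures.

Time constants: τᵢ = Vᵢ/Q for each well-mixed tank.
τ₁ = 5.63/0.153 = 36.797 s; τ₂ = 3.47/0.153 = 22.680 s.
Solving the cascade with C₁(0)=C₂(0)=0 gives C₂(t) = C_in[1 − (τ₁ e^(−t/τ₁) − τ₂ e^(−t/τ₂))/(τ₁ − τ₂)].
At t = 79.1: e^(−t/τ₁) = 0.11653, e^(−t/τ₂) = 0.030571.
C₂ = 0.735·[1 − (36.797·0.11653 − 22.680·0.030571)/(14.118)] = 0.735·0.74538 = 0.54785 mg/L.

0.548 mg/L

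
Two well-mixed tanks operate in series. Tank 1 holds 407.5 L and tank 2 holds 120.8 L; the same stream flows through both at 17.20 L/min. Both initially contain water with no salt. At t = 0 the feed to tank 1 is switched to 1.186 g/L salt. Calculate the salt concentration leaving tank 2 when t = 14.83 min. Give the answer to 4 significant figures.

0.3451 g/L

Species balance on tank i: dCᵢ/dt = (Cᵢ₋₁ − Cᵢ)/τᵢ with τᵢ = Vᵢ/Q.
τ₁ = 407.5/17.20 = 23.6919 min; τ₂ = 120.8/17.20 = 7.02326 min.
Tank 1: C₁ = C_in(1 − e^(−t/τ₁)). Tank 2 (τ₁ ≠ τ₂): C₂ = C_in[1 − (τ₁ e^(−t/τ₁) − τ₂ e^(−t/τ₂))/(τ₁ − τ₂)].
At t = 14.83: e^(−t/τ₁) = 0.534751, e^(−t/τ₂) = 0.121049.
C₂ = 1.186·[1 − (23.6919·0.534751 − 7.02326·0.121049)/(16.6686)] = 1.186·0.290937 = 0.345051 g/L.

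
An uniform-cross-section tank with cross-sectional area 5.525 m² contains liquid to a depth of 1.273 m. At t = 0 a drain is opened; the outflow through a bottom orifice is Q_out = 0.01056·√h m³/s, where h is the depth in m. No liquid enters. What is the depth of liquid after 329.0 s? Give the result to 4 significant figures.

0.6624 m

With no inflow, A dh/dt = −0.01056 √h.
Separate and integrate: 2(√h − √h₀) = −(0.01056/A) t.
√h = √1.273 − 0.01056·329.0/(2·5.525) = 1.12827 − 0.314411 = 0.813862.
h = 0.813862² = 0.662372 m.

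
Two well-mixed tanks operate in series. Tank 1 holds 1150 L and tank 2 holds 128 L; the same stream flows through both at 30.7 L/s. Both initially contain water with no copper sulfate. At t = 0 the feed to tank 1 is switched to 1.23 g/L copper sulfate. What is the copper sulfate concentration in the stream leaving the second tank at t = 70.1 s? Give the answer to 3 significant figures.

1.02 g/L

Each tank obeys Vᵢ dCᵢ/dt = Q(Cᵢ₋₁ − Cᵢ), so τᵢ = Vᵢ/Q.
τ₁ = 1150/30.7 = 37.459 s; τ₂ = 128/30.7 = 4.1694 s.
Solving the cascade with C₁(0)=C₂(0)=0 gives C₂(t) = C_in[1 − (τ₁ e^(−t/τ₁) − τ₂ e^(−t/τ₂))/(τ₁ − τ₂)].
At t = 70.1: e^(−t/τ₁) = 0.15391, e^(−t/τ₂) = 4.9910e-08.
C₂ = 1.23·[1 − (37.459·0.15391 − 4.1694·4.9910e-08)/(33.290)] = 1.23·0.82681 = 1.0170 g/L.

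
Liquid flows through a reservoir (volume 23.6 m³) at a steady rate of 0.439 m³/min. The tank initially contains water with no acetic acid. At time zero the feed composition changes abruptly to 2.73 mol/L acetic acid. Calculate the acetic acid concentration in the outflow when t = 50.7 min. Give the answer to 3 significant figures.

Accumulation = in − out for the solute gives V dC/dt = Q(C_in − C).
So dC/dt = (C_in − C)/τ with τ = V/Q = 23.6/0.439 = 53.759 min.
Solution: C(t) = C_in + (C₀ − C_in) e^(−t/τ).
C(50.7) = 2.73 + (0 − 2.73)·e^(−50.7/53.759) = 2.73 + (-2.7300)·0.38942 = 1.6669 mol/L.

1.67 mol/L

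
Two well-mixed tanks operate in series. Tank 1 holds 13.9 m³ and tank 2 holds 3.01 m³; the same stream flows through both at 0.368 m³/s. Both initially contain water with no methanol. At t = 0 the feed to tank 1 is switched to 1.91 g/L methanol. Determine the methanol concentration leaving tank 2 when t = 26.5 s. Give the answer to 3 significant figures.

Species balance on tank i: dCᵢ/dt = (Cᵢ₋₁ − Cᵢ)/τᵢ with τᵢ = Vᵢ/Q.
τ₁ = 13.9/0.368 = 37.772 s; τ₂ = 3.01/0.368 = 8.1793 s.
Tank 1: C₁ = C_in(1 − e^(−t/τ₁)). Tank 2 (τ₁ ≠ τ₂): C₂ = C_in[1 − (τ₁ e^(−t/τ₁) − τ₂ e^(−t/τ₂))/(τ₁ − τ₂)].
At t = 26.5: e^(−t/τ₁) = 0.49580, e^(−t/τ₂) = 0.039169.
C₂ = 1.91·[1 − (37.772·0.49580 − 8.1793·0.039169)/(29.592)] = 1.91·0.37799 = 0.72196 g/L.

0.722 g/L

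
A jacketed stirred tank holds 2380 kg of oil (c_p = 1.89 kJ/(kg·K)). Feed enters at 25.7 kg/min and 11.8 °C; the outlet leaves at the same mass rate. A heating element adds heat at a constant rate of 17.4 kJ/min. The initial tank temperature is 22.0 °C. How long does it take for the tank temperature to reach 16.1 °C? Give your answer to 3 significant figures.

84.7 min

M c_p dT/dt = ṁ c_p (T_in − T) + Q̇.
τ = M/ṁ = 92.607 min; T_ss = T_in + Q̇/(ṁ c_p) = 12.158 °C.
T(t) = T_ss + (T₀ − T_ss) e^(−t/τ). Set T = 16.1:
e^(−t/τ) = (16.1 − 12.158)/(22.0 − 12.158) = 0.40051
t = −92.607 · ln(0.40051) = 84.736 min.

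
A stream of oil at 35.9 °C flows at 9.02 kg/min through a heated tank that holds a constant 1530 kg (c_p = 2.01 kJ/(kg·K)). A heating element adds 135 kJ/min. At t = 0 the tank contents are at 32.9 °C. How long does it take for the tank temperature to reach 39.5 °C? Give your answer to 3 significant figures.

M c_p dT/dt = ṁ c_p (T_in − T) + Q̇.
τ = M/ṁ = 169.62 min; T_ss = T_in + Q̇/(ṁ c_p) = 43.346 °C.
T(t) = T_ss + (T₀ − T_ss) e^(−t/τ). Set T = 39.5:
e^(−t/τ) = (39.5 − 43.346)/(32.9 − 43.346) = 0.36819
t = −169.62 · ln(0.36819) = 169.48 min.

169 min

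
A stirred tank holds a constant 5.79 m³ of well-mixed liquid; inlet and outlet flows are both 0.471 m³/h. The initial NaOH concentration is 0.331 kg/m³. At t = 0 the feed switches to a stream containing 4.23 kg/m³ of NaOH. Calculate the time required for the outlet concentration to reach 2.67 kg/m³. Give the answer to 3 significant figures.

Species balance: V dC/dt = Q(C_in − C) ⇒ τ = V/Q = 12.293 h.
C(t) = C_in + (C₀ − C_in) e^(−t/τ). Set C = 2.67 and solve for t:
e^(−t/τ) = (C − C_in)/(C₀ − C_in) = (2.67 − 4.23)/(0.331 − 4.23) = 0.40010
t = −τ ln(…) = 12.293 × 0.91603 = 11.261 h.

11.3 h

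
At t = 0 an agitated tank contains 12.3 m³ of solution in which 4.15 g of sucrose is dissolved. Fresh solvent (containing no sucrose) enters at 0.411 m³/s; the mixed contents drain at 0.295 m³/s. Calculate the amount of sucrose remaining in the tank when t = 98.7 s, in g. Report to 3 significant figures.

0.779 g

Let m(t) be the amount of sucrose. Volume: V(t) = V₀ + (Q_in − Q_out) t = 12.3 + 0.11600 t; V(98.7) = 23.749 m³.
No sucrose enters, so dm/dt = −Q_out · (m/V).
dm/m = −Q_out dt/(V₀ + 0.11600 t); integrating gives ln(m/m₀) = −(Q_out/(Q_in−Q_out)) ln(V/V₀).
m = m₀ (V₀/V)^(Q_out/(Q_in−Q_out)) = 4.15 × (12.3/23.749)^(2.5431) = 0.77870 g.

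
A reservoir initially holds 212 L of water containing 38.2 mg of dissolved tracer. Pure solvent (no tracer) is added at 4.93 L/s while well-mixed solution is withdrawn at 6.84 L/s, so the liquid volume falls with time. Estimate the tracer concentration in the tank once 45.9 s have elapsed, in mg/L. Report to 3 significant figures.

Let m(t) be the amount of tracer. Volume: V(t) = V₀ + (Q_in − Q_out) t = 212 − 1.9100 t; V(45.9) = 124.33 L.
Solute balance: dm/dt = 0 − Q_out C = −Q_out m/V(t).
Separate: dm/m = −Q_out dt/V(t) ⇒ ln(m/m₀) = −(Q_out/(Q_in−Q_out)) ln(V/V₀).
m = m₀ (V₀/V)^(Q_out/(Q_in−Q_out)) = 38.2 × (212/124.33)^(-3.5812) = 5.6508 mg.
C = m/V = 5.6508/124.33 = 0.045449 mg/L.

0.0454 mg/L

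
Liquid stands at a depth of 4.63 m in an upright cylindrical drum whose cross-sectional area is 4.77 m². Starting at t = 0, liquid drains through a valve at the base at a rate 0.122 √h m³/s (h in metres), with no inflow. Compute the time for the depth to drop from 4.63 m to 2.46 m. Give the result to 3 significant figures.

45.6 s

A dh/dt = −Q_out = −0.122 √h.
∫ h^(−1/2) dh = −(0.122/A) ∫ dt, giving 2√h = 2√h₀ − (0.122/A) t.
t = 2A(√h₀ − √h)/0.122 = 2·4.77·(√4.63 − √2.46)/0.122
  = 9.5400 × (2.1517 − 1.5684) / 0.122 = 45.613 s.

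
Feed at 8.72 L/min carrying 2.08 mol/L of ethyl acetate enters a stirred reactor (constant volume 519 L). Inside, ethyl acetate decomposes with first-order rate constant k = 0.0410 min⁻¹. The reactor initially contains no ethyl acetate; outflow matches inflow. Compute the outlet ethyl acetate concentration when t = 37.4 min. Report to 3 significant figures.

V dC/dt = Q(C_in − C) − k V C.
dC/dt = (Q/V) C_in − (Q/V + k) C; effective rate a = Q/V + k = 0.016802 + 0.0410 = 0.057802 min⁻¹.
C_ss = Q C_in/(Q + kV) = 0.60461 mol/L; C(t) = C_ss + (C₀ − C_ss) e^(−a t).
C(37.4) = 0.60461 + (-0.60461)·e^(−0.057802·37.4) = 0.60461 + (-0.60461)·0.11512 = 0.53500 mol/L.

0.535 mol/L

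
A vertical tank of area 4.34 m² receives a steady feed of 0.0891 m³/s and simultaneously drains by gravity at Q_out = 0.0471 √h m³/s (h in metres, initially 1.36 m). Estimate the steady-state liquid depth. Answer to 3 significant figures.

Level balance: A dh/dt = 0.0891 − 0.0471 √h. Setting dh/dt = 0:
Q_in = 0.0471 √h_ss ⇒ √h_ss = 0.0891/0.0471 = 1.8917.
h_ss = 1.8917² = 3.5786 m. (Since h₀ = 1.36 m < h_ss, the level will rise toward this value.)

3.58 m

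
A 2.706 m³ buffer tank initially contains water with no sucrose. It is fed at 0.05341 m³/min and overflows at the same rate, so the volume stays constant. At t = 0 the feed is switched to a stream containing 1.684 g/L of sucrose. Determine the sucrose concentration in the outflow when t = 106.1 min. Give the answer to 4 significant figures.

Accumulation = in − out for the solute gives V dC/dt = Q(C_in − C).
Rewrite as dC/dt + C/τ = C_in/τ, τ = V/Q = 50.6647 min.
Solution: C(t) = C_in + (C₀ − C_in) e^(−t/τ).
C(106.1) = 1.684 + (0 − 1.684)·e^(−106.1/50.6647) = 1.684 + (-1.68400)·0.123173 = 1.47658 g/L.

1.477 g/L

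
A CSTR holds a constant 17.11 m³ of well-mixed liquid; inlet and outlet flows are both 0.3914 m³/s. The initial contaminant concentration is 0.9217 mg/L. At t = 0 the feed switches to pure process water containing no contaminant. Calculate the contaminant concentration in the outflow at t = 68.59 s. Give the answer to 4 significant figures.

0.1919 mg/L

Mass balance on the solute (V constant): V dC/dt = Q(C_in − C).
Time constant τ = V/Q = 17.11/0.3914 = 43.7149 s.
Integrating: C(t) = C_in + (C₀ − C_in) e^(−t/τ).
C(68.59) = 0 + (0.9217 − 0)·e^(−68.59/43.7149) = 0 + (0.921700)·0.208247 = 0.191941 mg/L.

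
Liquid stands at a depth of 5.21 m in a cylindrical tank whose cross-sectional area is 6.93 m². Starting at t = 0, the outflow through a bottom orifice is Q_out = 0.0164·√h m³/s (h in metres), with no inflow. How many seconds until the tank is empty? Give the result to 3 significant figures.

1930 s

With no inflow, A dh/dt = −0.0164 √h.
This is separable: 2 d(√h)/dt = −0.0164/A, so √h = √h₀ − (0.0164/(2A)) t.
Tank is empty when √h = 0: t_empty = 2A√h₀/0.0164.
t_empty = 2·6.93·√5.21/0.0164 = 13.860·2.2825/0.0164 = 1929.0 s.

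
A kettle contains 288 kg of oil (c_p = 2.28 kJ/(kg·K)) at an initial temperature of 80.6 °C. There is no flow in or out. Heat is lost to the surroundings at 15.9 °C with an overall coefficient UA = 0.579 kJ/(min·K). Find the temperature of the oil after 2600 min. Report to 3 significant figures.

Energy balance: M c_p dT/dt = −UA(T − T_amb).
dT/dt = (T_ss − T)/τ with T_ss = T_amb = 15.900 °C, τ = M c_p/UA = 288·2.28/0.579 = 1134.1 min.
Solution: T(t) = T_ss + (T₀ − T_ss) e^(−t/τ).
T(2600) = 15.900 + (64.700)·0.10101 = 22.435 °C.

22.4 °C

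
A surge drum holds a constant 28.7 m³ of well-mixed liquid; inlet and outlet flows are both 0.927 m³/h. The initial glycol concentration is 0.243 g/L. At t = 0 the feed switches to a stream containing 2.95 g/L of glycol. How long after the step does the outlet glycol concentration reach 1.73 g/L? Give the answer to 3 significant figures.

24.7 h

Species balance: V dC/dt = Q(C_in − C) ⇒ τ = V/Q = 30.960 h.
C(t) = C_in + (C₀ − C_in) e^(−t/τ). Set C = 1.73 and solve for t:
e^(−t/τ) = (C − C_in)/(C₀ − C_in) = (1.73 − 2.95)/(0.243 − 2.95) = 0.45068
t = −τ ln(…) = 30.960 × 0.79699 = 24.675 h.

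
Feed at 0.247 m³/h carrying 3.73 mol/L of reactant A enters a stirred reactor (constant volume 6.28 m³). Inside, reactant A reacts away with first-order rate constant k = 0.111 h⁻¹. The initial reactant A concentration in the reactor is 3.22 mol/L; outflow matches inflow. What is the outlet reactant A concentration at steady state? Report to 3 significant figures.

Accumulation = in − out − consumed: V dC/dt = Q C_in − Q C − k V C.
At steady state: 0 = Q C_in − (Q + kV) C_ss, so C_ss = Q C_in/(Q + kV).
C_ss = 0.247·3.73/(0.247 + 0.111·6.28) = 0.92131/0.94408 = 0.97588 mol/L.

0.976 mol/L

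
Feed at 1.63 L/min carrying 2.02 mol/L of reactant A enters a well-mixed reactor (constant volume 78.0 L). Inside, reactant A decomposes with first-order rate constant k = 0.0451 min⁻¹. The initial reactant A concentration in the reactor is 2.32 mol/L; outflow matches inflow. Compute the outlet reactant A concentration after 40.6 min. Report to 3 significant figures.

0.755 mol/L

Accumulation = in − out − consumed: V dC/dt = Q C_in − Q C − k V C.
This is linear with rate a = Q/V + k = 0.065997 min⁻¹.
C_ss = Q C_in/(Q + kV) = 0.63961 mol/L; C(t) = C_ss + (C₀ − C_ss) e^(−a t).
C(40.6) = 0.63961 + (1.6804)·e^(−0.065997·40.6) = 0.63961 + (1.6804)·0.068598 = 0.75488 mol/L.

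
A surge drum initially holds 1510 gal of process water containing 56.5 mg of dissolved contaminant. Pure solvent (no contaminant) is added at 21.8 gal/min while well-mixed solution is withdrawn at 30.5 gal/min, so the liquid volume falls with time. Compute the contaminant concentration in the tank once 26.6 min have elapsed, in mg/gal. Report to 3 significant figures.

Let m(t) be the amount of contaminant. Volume: V(t) = V₀ + (Q_in − Q_out) t = 1510 − 8.7000 t; V(26.6) = 1278.6 gal.
Solute balance: dm/dt = 0 − Q_out C = −Q_out m/V(t).
Separate: dm/m = −Q_out dt/V(t) ⇒ ln(m/m₀) = −(Q_out/(Q_in−Q_out)) ln(V/V₀).
m = m₀ (V₀/V)^(Q_out/(Q_in−Q_out)) = 56.5 × (1510/1278.6)^(-3.5057) = 31.533 mg.
C = m/V = 31.533/1278.6 = 0.024662 mg/gal.

0.0247 mg/gal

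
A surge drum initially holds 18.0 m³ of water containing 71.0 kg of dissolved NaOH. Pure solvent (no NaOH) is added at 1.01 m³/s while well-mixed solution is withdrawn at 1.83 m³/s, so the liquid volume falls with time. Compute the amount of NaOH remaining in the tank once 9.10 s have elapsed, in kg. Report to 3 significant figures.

Let m(t) be the amount of NaOH. Volume: V(t) = V₀ + (Q_in − Q_out) t = 18.0 − 0.82000 t; V(9.10) = 10.538 m³.
Species balance (pure solvent in): dm/dt = −Q_out · m/V(t).
dm/m = −Q_out dt/(V₀ − 0.82000 t); integrating gives ln(m/m₀) = −(Q_out/(Q_in−Q_out)) ln(V/V₀).
m = m₀ (V₀/V)^(Q_out/(Q_in−Q_out)) = 71.0 × (18.0/10.538)^(-2.2317) = 21.496 kg.

21.5 kg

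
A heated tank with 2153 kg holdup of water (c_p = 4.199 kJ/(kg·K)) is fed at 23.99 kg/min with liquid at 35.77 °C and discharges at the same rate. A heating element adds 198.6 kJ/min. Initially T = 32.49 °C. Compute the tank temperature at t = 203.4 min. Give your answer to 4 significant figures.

37.20 °C

Energy balance: M c_p dT/dt = ṁ c_p (T_in − T) + 198.6.
Rearrange: dT/dt = (T_ss − T)/τ with τ = M/ṁ = 89.7457 min and T_ss = T_in + Q̇/(ṁ c_p) = 37.7415 °C.
This is linear first-order; T(t) = T_ss + (T₀ − T_ss) e^(−t/τ).
T(203.4) = 37.7415 + (-5.25153)·e^(−203.4/89.7457) = 37.7415 + (-5.25153)·0.103684 = 37.1970 °C.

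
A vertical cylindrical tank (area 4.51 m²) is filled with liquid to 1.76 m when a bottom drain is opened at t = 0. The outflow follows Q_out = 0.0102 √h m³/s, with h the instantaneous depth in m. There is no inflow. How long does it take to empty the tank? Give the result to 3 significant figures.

1170 s

Unsteady balance on liquid volume: A dh/dt = −0.0102 √h.
Separate and integrate: 2(√h − √h₀) = −(0.0102/A) t.
Set h = 0: 2√h₀ = (0.0102/A) t_empty ⇒ t_empty = 2A√h₀/0.0102.
t_empty = 2·4.51·√1.76/0.0102 = 9.0200·1.3266/0.0102 = 1173.2 s.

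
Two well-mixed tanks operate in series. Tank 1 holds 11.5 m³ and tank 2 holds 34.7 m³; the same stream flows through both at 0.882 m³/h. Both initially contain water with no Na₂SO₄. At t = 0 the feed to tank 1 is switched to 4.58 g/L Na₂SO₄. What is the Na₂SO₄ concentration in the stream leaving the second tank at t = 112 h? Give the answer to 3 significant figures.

Time constants: τᵢ = Vᵢ/Q for each well-mixed tank.
τ₁ = 11.5/0.882 = 13.039 h; τ₂ = 34.7/0.882 = 39.342 h.
Solving the cascade with C₁(0)=C₂(0)=0 gives C₂(t) = C_in[1 − (τ₁ e^(−t/τ₁) − τ₂ e^(−t/τ₂))/(τ₁ − τ₂)].
At t = 112: e^(−t/τ₁) = 0.00018597, e^(−t/τ₂) = 0.058030.
C₂ = 4.58·[1 − (13.039·0.00018597 − 39.342·0.058030)/(-26.304)] = 4.58·0.91330 = 4.1829 g/L.

4.18 g/L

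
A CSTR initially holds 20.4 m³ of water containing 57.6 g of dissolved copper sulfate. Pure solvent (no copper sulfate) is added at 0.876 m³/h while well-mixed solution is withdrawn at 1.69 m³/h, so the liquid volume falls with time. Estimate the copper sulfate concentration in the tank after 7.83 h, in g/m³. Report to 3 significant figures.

1.89 g/m³

Total volume: dV/dt = Q_in − Q_out = -0.81400 m³/h, so V(t) = 20.4 − 0.81400 t and V(7.83) = 14.026 m³.
No copper sulfate enters, so dm/dt = −Q_out · (m/V).
dm/m = −Q_out dt/(V₀ − 0.81400 t); integrating gives ln(m/m₀) = −(Q_out/(Q_in−Q_out)) ln(V/V₀).
m = m₀ (V₀/V)^(Q_out/(Q_in−Q_out)) = 57.6 × (20.4/14.026)^(-2.0762) = 26.464 g.
C = m/V = 26.464/14.026 = 1.8868 g/m³.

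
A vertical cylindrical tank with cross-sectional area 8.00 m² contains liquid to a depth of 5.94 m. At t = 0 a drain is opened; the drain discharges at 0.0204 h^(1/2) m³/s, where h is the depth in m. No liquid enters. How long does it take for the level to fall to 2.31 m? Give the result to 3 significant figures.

719 s

A dh/dt = −Q_out = −0.0204 √h.
Separate and integrate: 2(√h − √h₀) = −(0.0204/A) t.
t = 2A(√h₀ − √h)/0.0204 = 2·8.00·(√5.94 − √2.31)/0.0204
  = 16.000 × (2.4372 − 1.5199) / 0.0204 = 719.48 s.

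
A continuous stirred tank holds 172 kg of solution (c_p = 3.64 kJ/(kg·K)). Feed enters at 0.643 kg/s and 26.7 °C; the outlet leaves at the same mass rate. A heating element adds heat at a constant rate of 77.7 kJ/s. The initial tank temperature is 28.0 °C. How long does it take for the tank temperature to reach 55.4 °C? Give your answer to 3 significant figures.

524 s

M c_p dT/dt = ṁ c_p (T_in − T) + Q̇.
τ = M/ṁ = 267.50 s; T_ss = T_in + Q̇/(ṁ c_p) = 59.898 °C.
T(t) = T_ss + (T₀ − T_ss) e^(−t/τ). Set T = 55.4:
e^(−t/τ) = (55.4 − 59.898)/(28.0 − 59.898) = 0.14101
t = −267.50 · ln(0.14101) = 524.01 s.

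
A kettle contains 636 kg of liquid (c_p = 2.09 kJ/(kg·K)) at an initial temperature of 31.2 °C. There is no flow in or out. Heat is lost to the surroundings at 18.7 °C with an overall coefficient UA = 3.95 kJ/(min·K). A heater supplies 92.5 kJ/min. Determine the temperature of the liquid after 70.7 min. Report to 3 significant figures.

M c_p dT/dt = −UA(T − T_amb) + Q̇.
dT/dt = (T_ss − T)/τ with T_ss = T_amb + Q̇/UA = 18.7 + 92.5/3.95 = 42.118 °C, τ = M c_p/UA = 636·2.09/3.95 = 336.52 min.
T approaches T_ss exponentially: T(t) = T_ss + (T₀ − T_ss) e^(−t/τ).
T(70.7) = 42.118 + (-10.918)·0.81051 = 33.269 °C.

33.3 °C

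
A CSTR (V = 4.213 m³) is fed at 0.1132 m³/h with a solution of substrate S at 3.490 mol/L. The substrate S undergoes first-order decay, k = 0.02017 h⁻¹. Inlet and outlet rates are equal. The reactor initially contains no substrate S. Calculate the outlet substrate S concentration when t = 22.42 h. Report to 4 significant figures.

Accumulation = in − out − consumed: V dC/dt = Q C_in − Q C − k V C.
This is linear with rate a = Q/V + k = 0.0470392 h⁻¹.
C_ss = Q C_in/(Q + kV) = 1.99352 mol/L; C(t) = C_ss + (C₀ − C_ss) e^(−a t).
C(22.42) = 1.99352 + (-1.99352)·e^(−0.0470392·22.42) = 1.99352 + (-1.99352)·0.348325 = 1.29913 mol/L.

1.299 mol/L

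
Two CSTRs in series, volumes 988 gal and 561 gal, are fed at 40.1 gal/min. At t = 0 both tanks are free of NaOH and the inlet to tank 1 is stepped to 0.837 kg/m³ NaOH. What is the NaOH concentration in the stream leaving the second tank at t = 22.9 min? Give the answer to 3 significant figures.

0.286 kg/m³

Each tank obeys Vᵢ dCᵢ/dt = Q(Cᵢ₋₁ − Cᵢ), so τᵢ = Vᵢ/Q.
τ₁ = 988/40.1 = 24.638 min; τ₂ = 561/40.1 = 13.990 min.
Tank 1: C₁ = C_in(1 − e^(−t/τ₁)). Tank 2 (τ₁ ≠ τ₂): C₂ = C_in[1 − (τ₁ e^(−t/τ₁) − τ₂ e^(−t/τ₂))/(τ₁ − τ₂)].
At t = 22.9: e^(−t/τ₁) = 0.39477, e^(−t/τ₂) = 0.19459.
C₂ = 0.837·[1 − (24.638·0.39477 − 13.990·0.19459)/(10.648)] = 0.837·0.34222 = 0.28644 kg/m³.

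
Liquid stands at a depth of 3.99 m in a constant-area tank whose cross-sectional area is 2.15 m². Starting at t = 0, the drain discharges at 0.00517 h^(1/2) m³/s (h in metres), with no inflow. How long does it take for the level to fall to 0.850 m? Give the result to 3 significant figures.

Accumulation of liquid (constant cross-section A): A dh/dt = −0.00517 √h.
This is separable: 2 d(√h)/dt = −0.00517/A, so √h = √h₀ − (0.00517/(2A)) t.
t = 2A(√h₀ − √h)/0.00517 = 2·2.15·(√3.99 − √0.850)/0.00517
  = 4.3000 × (1.9975 − 0.92195) / 0.00517 = 894.55 s.

895 s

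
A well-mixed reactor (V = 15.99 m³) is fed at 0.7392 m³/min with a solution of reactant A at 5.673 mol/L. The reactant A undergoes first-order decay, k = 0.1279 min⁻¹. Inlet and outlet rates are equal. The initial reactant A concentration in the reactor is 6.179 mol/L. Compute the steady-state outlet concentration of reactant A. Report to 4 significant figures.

V dC/dt = Q(C_in − C) − k V C.
At steady state: 0 = Q C_in − (Q + kV) C_ss, so C_ss = Q C_in/(Q + kV).
C_ss = 0.7392·5.673/(0.7392 + 0.1279·15.99) = 4.19348/2.78432 = 1.50611 mol/L.

1.506 mol/L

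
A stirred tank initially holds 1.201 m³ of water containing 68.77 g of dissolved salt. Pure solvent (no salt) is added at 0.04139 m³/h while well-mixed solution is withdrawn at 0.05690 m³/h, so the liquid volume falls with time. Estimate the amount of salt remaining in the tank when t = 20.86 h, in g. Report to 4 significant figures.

Total volume: dV/dt = Q_in − Q_out = -0.0155100 m³/h, so V(t) = 1.201 − 0.0155100 t and V(20.86) = 0.877461 m³.
Solute balance: dm/dt = 0 − Q_out C = −Q_out m/V(t).
Separate: dm/m = −Q_out dt/V(t) ⇒ ln(m/m₀) = −(Q_out/(Q_in−Q_out)) ln(V/V₀).
m = m₀ (V₀/V)^(Q_out/(Q_in−Q_out)) = 68.77 × (1.201/0.877461)^(-3.66860) = 21.7427 g.

21.74 g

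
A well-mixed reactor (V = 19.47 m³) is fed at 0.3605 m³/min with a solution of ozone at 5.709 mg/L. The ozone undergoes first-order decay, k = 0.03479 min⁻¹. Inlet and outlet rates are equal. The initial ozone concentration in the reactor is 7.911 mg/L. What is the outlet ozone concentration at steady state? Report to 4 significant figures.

1.983 mg/L

V dC/dt = Q(C_in − C) − k V C.
At steady state: 0 = Q C_in − (Q + kV) C_ss, so C_ss = Q C_in/(Q + kV).
C_ss = 0.3605·5.709/(0.3605 + 0.03479·19.47) = 2.05809/1.03786 = 1.98301 mg/L.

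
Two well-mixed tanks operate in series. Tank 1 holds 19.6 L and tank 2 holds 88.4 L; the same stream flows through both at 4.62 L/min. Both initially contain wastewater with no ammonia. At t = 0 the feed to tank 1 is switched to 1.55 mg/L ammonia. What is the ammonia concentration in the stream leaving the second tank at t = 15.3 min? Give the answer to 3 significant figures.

Each tank obeys Vᵢ dCᵢ/dt = Q(Cᵢ₋₁ − Cᵢ), so τᵢ = Vᵢ/Q.
τ₁ = 19.6/4.62 = 4.2424 min; τ₂ = 88.4/4.62 = 19.134 min.
Solving the cascade with C₁(0)=C₂(0)=0 gives C₂(t) = C_in[1 − (τ₁ e^(−t/τ₁) − τ₂ e^(−t/τ₂))/(τ₁ − τ₂)].
At t = 15.3: e^(−t/τ₁) = 0.027149, e^(−t/τ₂) = 0.44950.
C₂ = 1.55·[1 − (4.2424·0.027149 − 19.134·0.44950)/(-14.892)] = 1.55·0.43018 = 0.66677 mg/L.

0.667 mg/L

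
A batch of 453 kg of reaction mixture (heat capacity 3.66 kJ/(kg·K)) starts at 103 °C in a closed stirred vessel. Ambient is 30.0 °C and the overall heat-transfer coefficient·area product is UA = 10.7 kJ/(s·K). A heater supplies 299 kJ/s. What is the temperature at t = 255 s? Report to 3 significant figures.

66.6 °C

First-law balance (no shaft work): M c_p dT/dt = −UA(T − T_amb) + Q̇.
dT/dt = (T_ss − T)/τ with T_ss = T_amb + Q̇/UA = 30.0 + 299/10.7 = 57.944 °C, τ = M c_p/UA = 453·3.66/10.7 = 154.95 s.
T approaches T_ss exponentially: T(t) = T_ss + (T₀ − T_ss) e^(−t/τ).
T(255) = 57.944 + (45.056)·0.19288 = 66.634 °C.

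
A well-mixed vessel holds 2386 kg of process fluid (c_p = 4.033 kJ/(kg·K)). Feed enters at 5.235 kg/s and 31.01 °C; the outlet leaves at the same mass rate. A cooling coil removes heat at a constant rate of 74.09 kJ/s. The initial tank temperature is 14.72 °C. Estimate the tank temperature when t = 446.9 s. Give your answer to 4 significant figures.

M c_p dT/dt = ṁ c_p (T_in − T) − Q̇.
τ = M/ṁ = 455.778 s; T_ss = T_in − Q̇/(ṁ c_p) = 31.01 − 74.09/(5.235·4.033) = 27.5007 °C.
T approaches T_ss exponentially: T(t) = T_ss + (T₀ − T_ss) e^(−t/τ).
T(446.9) = 27.5007 + (-12.7807)·e^(−446.9/455.778) = 27.5007 + (-12.7807)·0.375116 = 22.7065 °C.

22.71 °C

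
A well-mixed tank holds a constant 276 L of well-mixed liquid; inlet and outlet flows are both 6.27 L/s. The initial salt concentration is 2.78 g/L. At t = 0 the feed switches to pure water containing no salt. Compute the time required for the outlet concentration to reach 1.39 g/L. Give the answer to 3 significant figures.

30.5 s

Species balance: V dC/dt = Q(C_in − C) ⇒ τ = V/Q = 44.019 s.
C(t) = C_in + (C₀ − C_in) e^(−t/τ). Set C = 1.39 and solve for t:
e^(−t/τ) = (C − C_in)/(C₀ − C_in) = (1.39 − 0)/(2.78 − 0) = 0.50000
t = −τ ln(…) = 44.019 × 0.69315 = 30.512 s.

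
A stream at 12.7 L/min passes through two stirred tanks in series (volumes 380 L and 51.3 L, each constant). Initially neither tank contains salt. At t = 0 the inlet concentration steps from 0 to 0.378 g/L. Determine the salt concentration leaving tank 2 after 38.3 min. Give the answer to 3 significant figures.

Species balance on tank i: dCᵢ/dt = (Cᵢ₋₁ − Cᵢ)/τᵢ with τᵢ = Vᵢ/Q.
τ₁ = 380/12.7 = 29.921 min; τ₂ = 51.3/12.7 = 4.0394 min.
Solving the cascade with C₁(0)=C₂(0)=0 gives C₂(t) = C_in[1 − (τ₁ e^(−t/τ₁) − τ₂ e^(−t/τ₂))/(τ₁ − τ₂)].
At t = 38.3: e^(−t/τ₁) = 0.27803, e^(−t/τ₂) = 7.6236e-05.
C₂ = 0.378·[1 − (29.921·0.27803 − 4.0394·7.6236e-05)/(25.882)] = 0.378·0.67859 = 0.25651 g/L.

0.257 g/L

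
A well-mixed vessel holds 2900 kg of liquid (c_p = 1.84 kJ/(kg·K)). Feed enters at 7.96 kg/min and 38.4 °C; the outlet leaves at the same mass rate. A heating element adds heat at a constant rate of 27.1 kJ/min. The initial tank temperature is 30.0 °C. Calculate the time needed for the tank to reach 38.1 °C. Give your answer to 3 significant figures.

569 min

Heat balance on the well-mixed liquid: M c_p dT/dt = ṁ c_p (T_in − T) + 27.1.
τ = M/ṁ = 364.32 min; T_ss = T_in + Q̇/(ṁ c_p) = 40.250 °C.
T(t) = T_ss + (T₀ − T_ss) e^(−t/τ). Set T = 38.1:
e^(−t/τ) = (38.1 − 40.250)/(30.0 − 40.250) = 0.20978
t = −364.32 · ln(0.20978) = 568.96 min.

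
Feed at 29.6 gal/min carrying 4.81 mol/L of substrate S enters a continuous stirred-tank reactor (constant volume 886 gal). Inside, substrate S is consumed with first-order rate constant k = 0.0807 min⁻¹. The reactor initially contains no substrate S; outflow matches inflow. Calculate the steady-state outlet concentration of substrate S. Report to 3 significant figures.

Species balance: V dC/dt = Q C_in − Q C − k V C.
Steady state (dC/dt = 0): C_ss = Q C_in/(Q + kV) = C_in/(1 + kV/Q).
C_ss = 29.6·4.81/(29.6 + 0.0807·886) = 142.38/101.10 = 1.4083 mol/L.

1.41 mol/L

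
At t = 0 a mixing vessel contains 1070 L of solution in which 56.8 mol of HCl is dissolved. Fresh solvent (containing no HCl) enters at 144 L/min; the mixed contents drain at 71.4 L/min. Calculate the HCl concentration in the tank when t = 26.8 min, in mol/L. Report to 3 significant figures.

Let m(t) be the amount of HCl. Volume: V(t) = V₀ + (Q_in − Q_out) t = 1070 + 72.600 t; V(26.8) = 3015.7 L.
No HCl enters, so dm/dt = −Q_out · (m/V).
dm/m = −Q_out dt/(V₀ + 72.600 t); integrating gives ln(m/m₀) = −(Q_out/(Q_in−Q_out)) ln(V/V₀).
m = m₀ (V₀/V)^(Q_out/(Q_in−Q_out)) = 56.8 × (1070/3015.7)^(0.98347) = 20.501 mol.
C = m/V = 20.501/3015.7 = 0.0067983 mol/L.

0.00680 mol/L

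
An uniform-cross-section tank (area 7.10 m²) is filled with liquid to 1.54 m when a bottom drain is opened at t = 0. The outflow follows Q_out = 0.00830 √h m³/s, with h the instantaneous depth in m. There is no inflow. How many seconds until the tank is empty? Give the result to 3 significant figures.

With no inflow, A dh/dt = −0.00830 √h.
This is separable: 2 d(√h)/dt = −0.00830/A, so √h = √h₀ − (0.00830/(2A)) t.
Tank is empty when √h = 0: t_empty = 2A√h₀/0.00830.
t_empty = 2·7.10·√1.54/0.00830 = 14.200·1.2410/0.00830 = 2123.1 s.

2120 s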